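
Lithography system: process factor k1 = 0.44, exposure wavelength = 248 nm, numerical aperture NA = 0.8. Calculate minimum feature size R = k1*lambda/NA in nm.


Step 1: Identify values: k1 = 0.44, lambda = 248 nm, NA = 0.8
Step 2: R = k1 * lambda / NA
R = 0.44 * 248 / 0.8
R = 136.4 nm


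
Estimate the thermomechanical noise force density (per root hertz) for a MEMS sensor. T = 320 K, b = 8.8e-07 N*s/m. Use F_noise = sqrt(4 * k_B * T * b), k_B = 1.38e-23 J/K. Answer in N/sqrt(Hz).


Step 1: Compute 4 * k_B * T * b
= 4 * 1.38e-23 * 320 * 8.8e-07
= 1.5544e-26 N^2/Hz
Step 2: F_noise = sqrt(1.5544e-26)
F_noise = 1.25e-13 N/sqrt(Hz)


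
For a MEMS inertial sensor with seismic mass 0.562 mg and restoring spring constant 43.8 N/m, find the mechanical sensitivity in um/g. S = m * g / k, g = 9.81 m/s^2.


Step 1: Convert mass: m = 0.562 mg = 5.62e-07 kg
Step 2: S = m * g / k = 5.62e-07 * 9.81 / 43.8
Step 3: S = 1.26e-07 m/g
Step 4: Convert to um/g: S = 0.126 um/g


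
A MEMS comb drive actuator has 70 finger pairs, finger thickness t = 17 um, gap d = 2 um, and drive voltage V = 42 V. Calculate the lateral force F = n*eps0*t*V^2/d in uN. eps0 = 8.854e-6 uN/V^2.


Step 1: Parameters: n=70, eps0=8.854e-6 uN/V^2, t=17 um, V=42 V, d=2 um
Step 2: V^2 = 1764
Step 3: F = 70 * 8.854e-6 * 17 * 1764 / 2
F = 9.293 uN


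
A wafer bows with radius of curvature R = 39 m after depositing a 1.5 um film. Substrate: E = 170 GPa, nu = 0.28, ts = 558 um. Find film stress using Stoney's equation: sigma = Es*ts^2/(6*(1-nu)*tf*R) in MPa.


Step 1: Compute numerator: Es * ts^2 = 170 * 558^2 = 52931880 (GPa*um^2)
Step 2: Compute denominator (R in um): 6*(1-nu)*tf*R = 6*0.72*1.5*39e6 = 252720000.0 (um^2)
Step 3: sigma (GPa) = 52931880 / 252720000.0 = 2.09449e-01 GPa
Step 4: Convert to MPa (x1000): sigma = 209.4 MPa


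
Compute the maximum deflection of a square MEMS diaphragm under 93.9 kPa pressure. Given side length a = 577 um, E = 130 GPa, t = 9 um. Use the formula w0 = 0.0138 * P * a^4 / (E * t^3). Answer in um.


Step 1: Convert pressure to compatible units (E is in GPa, so P in GPa).
P = 93.9 kPa = 93.9e-6 GPa
Step 2: Compute numerator: 0.0138 * P * a^4.
a^4 = 577^4 = 110841719041
numerator = 0.0138 * 93.9e-6 * 110841719041 = 1.436309e+05
Step 3: Compute denominator: E * t^3 = 130 * 9^3 = 94770
Step 4: w0 = numerator / denominator = 1.436309e+05 / 94770 = 1.5156 um


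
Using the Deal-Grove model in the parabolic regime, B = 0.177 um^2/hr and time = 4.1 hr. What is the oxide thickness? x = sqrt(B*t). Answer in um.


Step 1: Compute B*t = 0.177 * 4.1 = 0.7257
Step 2: x = sqrt(0.7257)
x = 0.852 um


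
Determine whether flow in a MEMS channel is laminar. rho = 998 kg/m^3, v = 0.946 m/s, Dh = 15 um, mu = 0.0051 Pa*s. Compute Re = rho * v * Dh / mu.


Step 1: Convert Dh to meters: Dh = 15e-6 m
Step 2: Re = rho * v * Dh / mu
Re = 998 * 0.946 * 15e-6 / 0.0051
Re = 2.777
Since Re = 2.777 is below ~2300, the flow is laminar.


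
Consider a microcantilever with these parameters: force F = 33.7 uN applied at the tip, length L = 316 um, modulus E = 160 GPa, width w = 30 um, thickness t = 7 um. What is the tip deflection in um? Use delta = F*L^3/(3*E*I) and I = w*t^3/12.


Step 1: Calculate the second moment of area.
I = w * t^3 / 12 = 30 * 7^3 / 12 = 857.5 um^4
Step 2: Convert E to consistent units (1 GPa = 1000 uN/um^2).
E = 160 GPa = 160000 uN/um^2
Step 3: Calculate tip deflection.
delta = F * L^3 / (3 * E * I)
delta = 33.7 * 316^3 / (3 * 160000 * 857.5)
delta = 2.5835 um


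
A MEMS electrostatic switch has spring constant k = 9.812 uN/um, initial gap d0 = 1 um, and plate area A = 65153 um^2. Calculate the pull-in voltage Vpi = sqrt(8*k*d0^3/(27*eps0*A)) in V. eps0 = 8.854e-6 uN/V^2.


Step 1: Compute numerator: 8 * k * d0^3 = 8 * 9.812 * 1^3 = 78.496
Step 2: Compute denominator: 27 * eps0 * A = 27 * 8.854e-6 * 65153 = 15.575346
Step 3: Vpi = sqrt(78.496 / 15.575346)
Vpi = 2.24 V


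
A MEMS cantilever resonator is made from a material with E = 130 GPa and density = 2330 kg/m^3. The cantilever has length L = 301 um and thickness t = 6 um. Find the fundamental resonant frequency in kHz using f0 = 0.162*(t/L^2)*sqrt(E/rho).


Step 1: Convert units to SI.
t_SI = 6e-6 m, L_SI = 301e-6 m
Step 2: Calculate sqrt(E/rho).
sqrt(130e9 / 2330) = 7469.54 m/s
Step 3: Compute f0.
f0 = 0.162 * 6e-6 / (301e-6)^2 * 7469.54 = 80135.9 Hz = 80.14 kHz


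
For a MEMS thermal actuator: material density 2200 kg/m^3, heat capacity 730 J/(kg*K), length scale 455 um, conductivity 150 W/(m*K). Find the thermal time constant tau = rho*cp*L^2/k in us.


Step 1: Convert L to m: L = 455e-6 m
Step 2: L^2 = (455e-6)^2 = 2.07025e-07 m^2
Step 3: tau = 2200 * 730 * 2.07025e-07 / 150 = 2.21654767e-03 s
Step 4: Convert to microseconds (multiply by 1e6).
tau = 2216.548 us


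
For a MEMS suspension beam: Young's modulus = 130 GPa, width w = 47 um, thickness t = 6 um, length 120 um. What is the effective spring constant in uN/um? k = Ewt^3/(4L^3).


Step 1: Convert E to consistent units (1 GPa = 1000 uN/um^2).
E = 130 GPa = 130000 uN/um^2
Step 2: Compute t^3 = 6^3 = 216
Step 3: Compute L^3 = 120^3 = 1728000
Step 4: k = 130000 * 47 * 216 / (4 * 1728000)
k = 190.9375 uN/um


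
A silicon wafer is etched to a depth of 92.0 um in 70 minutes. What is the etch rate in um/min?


Step 1: Etch rate = depth / time
Step 2: rate = 92.0 / 70
rate = 1.314 um/min


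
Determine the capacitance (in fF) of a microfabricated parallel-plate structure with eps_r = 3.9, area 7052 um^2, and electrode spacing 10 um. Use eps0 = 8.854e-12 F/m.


Step 1: Convert area to m^2: A = 7052e-12 m^2
Step 2: Convert gap to m: d = 10e-6 m
Step 3: C = eps0 * eps_r * A / d
C = 8.854e-12 * 3.9 * 7052e-12 / 10e-6
Step 4: Convert to fF (multiply by 1e15).
C = 24.35 fF


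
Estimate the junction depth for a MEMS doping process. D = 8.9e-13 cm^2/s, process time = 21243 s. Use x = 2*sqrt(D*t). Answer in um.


Step 1: Compute D*t = 8.9e-13 * 21243 = 1.890627e-08 cm^2
Step 2: sqrt(D*t) = 1.375e-04 cm
Step 3: x = 2 * 1.375e-04 cm = 2.75e-04 cm
Step 4: Convert to um (1 cm = 1e4 um): x = 2.75 um


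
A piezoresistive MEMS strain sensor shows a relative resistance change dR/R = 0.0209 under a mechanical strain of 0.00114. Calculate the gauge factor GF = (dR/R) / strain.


Step 1: Identify values.
dR/R = 0.0209, strain = 0.00114
Step 2: GF = (dR/R) / strain = 0.0209 / 0.00114
GF = 18.3


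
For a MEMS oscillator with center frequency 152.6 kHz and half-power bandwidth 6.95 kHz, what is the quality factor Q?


Step 1: Q = f0 / bandwidth
Step 2: Q = 152.6 / 6.95
Q = 22.0


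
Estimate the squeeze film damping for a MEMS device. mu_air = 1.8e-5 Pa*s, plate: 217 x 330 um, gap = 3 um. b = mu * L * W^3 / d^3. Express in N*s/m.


Step 1: Convert to SI.
L = 217e-6 m, W = 330e-6 m, d = 3e-6 m
Step 2: W^3 = (330e-6)^3 = 3.59e-11 m^3
Step 3: d^3 = (3e-6)^3 = 2.70e-17 m^3
Step 4: b = 1.8e-5 * 217e-6 * 3.59e-11 / 2.70e-17
b = 5.20e-03 N*s/m


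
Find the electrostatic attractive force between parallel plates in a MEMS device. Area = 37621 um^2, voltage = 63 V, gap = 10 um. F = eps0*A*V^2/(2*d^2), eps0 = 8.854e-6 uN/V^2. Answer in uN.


Step 1: Identify parameters.
eps0 = 8.854e-6 uN/V^2, A = 37621 um^2, V = 63 V, d = 10 um
Step 2: Compute V^2 = 63^2 = 3969
Step 3: Compute d^2 = 10^2 = 100
Step 4: F = 0.5 * 8.854e-6 * 37621 * 3969 / 100
F = 6.61 uN


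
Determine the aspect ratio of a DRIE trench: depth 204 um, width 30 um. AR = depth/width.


Step 1: AR = depth / width
Step 2: AR = 204 / 30
AR = 6.8


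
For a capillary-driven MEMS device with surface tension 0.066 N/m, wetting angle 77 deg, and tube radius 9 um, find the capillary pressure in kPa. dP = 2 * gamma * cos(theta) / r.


Step 1: cos(77 deg) = 0.225
Step 2: Convert r to m: r = 9e-6 m
Step 3: dP = 2 * 0.066 * 0.225 / 9e-6 = 3300.0 Pa
Step 4: Convert Pa to kPa (divide by 1000).
dP = 3.3 kPa


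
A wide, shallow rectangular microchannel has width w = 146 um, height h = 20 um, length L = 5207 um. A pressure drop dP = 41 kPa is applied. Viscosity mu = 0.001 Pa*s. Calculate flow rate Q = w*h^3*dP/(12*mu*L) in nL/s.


Step 1: Convert all dimensions to SI (meters).
w = 146e-6 m, h = 20e-6 m, L = 5207e-6 m, dP = 41e3 Pa
Step 2: Q = w * h^3 * dP / (12 * mu * L)
Q = 146e-6 * (20e-6)^3 * 41e3 / (12 * 0.001 * 5207e-6) = 7.664042e-10 m^3/s
Step 3: Convert Q from m^3/s to nL/s (1 m^3 = 1e12 nL, so multiply by 1e12).
Q = 766.404 nL/s


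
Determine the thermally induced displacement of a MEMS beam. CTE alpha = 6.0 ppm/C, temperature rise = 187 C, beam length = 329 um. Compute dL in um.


Step 1: Convert CTE: alpha = 6.0 ppm/C = 6.0e-6 /C
Step 2: dL = 6.0e-6 * 187 * 329
dL = 0.3691 um


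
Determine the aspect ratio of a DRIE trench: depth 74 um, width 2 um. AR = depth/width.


Step 1: AR = depth / width
Step 2: AR = 74 / 2
AR = 37.0


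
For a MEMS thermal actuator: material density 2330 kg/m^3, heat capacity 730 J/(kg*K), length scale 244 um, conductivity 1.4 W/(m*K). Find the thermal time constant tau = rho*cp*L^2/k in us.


Step 1: Convert L to m: L = 244e-6 m
Step 2: L^2 = (244e-6)^2 = 5.9536e-08 m^2
Step 3: tau = 2330 * 730 * 5.9536e-08 / 1.4 = 7.233198743e-02 s
Step 4: Convert to microseconds (multiply by 1e6).
tau = 72331.987 us


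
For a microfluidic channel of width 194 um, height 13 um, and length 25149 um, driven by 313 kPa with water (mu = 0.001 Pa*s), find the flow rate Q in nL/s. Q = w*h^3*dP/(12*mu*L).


Step 1: Convert all dimensions to SI (meters).
w = 194e-6 m, h = 13e-6 m, L = 25149e-6 m, dP = 313e3 Pa
Step 2: Q = w * h^3 * dP / (12 * mu * L)
Q = 194e-6 * (13e-6)^3 * 313e3 / (12 * 0.001 * 25149e-6) = 4.4205281e-10 m^3/s
Step 3: Convert Q from m^3/s to nL/s (1 m^3 = 1e12 nL, so multiply by 1e12).
Q = 442.053 nL/s


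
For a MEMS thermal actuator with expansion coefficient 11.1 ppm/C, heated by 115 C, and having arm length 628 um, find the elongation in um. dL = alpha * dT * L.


Step 1: Convert CTE: alpha = 11.1 ppm/C = 11.1e-6 /C
Step 2: dL = 11.1e-6 * 115 * 628
dL = 0.8016 um


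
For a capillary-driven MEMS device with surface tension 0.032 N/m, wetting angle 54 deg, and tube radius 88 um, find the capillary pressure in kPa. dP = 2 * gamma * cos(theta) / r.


Step 1: cos(54 deg) = 0.5878
Step 2: Convert r to m: r = 88e-6 m
Step 3: dP = 2 * 0.032 * 0.5878 / 88e-6 = 427.5 Pa
Step 4: Convert Pa to kPa (divide by 1000).
dP = 0.43 kPa


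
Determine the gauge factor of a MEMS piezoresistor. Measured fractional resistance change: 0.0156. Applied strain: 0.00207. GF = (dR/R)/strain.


Step 1: Identify values.
dR/R = 0.0156, strain = 0.00207
Step 2: GF = (dR/R) / strain = 0.0156 / 0.00207
GF = 7.5


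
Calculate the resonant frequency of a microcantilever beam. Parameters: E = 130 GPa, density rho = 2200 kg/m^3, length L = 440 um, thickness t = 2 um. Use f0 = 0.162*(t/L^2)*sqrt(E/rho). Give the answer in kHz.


Step 1: Convert units to SI.
t_SI = 2e-6 m, L_SI = 440e-6 m
Step 2: Calculate sqrt(E/rho).
sqrt(130e9 / 2200) = 7687.06 m/s
Step 3: Compute f0.
f0 = 0.162 * 2e-6 / (440e-6)^2 * 7687.06 = 12864.7 Hz = 12.86 kHz


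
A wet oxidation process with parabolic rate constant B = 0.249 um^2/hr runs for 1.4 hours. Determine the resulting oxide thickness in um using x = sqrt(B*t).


Step 1: Compute B*t = 0.249 * 1.4 = 0.3486
Step 2: x = sqrt(0.3486)
x = 0.59 um


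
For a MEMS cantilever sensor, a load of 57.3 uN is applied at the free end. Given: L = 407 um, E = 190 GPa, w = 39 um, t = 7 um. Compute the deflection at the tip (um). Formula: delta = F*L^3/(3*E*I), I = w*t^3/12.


Step 1: Calculate the second moment of area.
I = w * t^3 / 12 = 39 * 7^3 / 12 = 1114.75 um^4
Step 2: Convert E to consistent units (1 GPa = 1000 uN/um^2).
E = 190 GPa = 190000 uN/um^2
Step 3: Calculate tip deflection.
delta = F * L^3 / (3 * E * I)
delta = 57.3 * 407^3 / (3 * 190000 * 1114.75)
delta = 6.0797 um


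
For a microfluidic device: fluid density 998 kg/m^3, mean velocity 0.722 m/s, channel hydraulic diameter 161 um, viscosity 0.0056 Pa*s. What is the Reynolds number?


Step 1: Convert Dh to meters: Dh = 161e-6 m
Step 2: Re = rho * v * Dh / mu
Re = 998 * 0.722 * 161e-6 / 0.0056
Re = 20.716


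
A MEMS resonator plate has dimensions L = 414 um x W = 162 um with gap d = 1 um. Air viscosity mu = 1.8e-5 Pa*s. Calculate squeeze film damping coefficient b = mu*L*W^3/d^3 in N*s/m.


Step 1: Convert to SI.
L = 414e-6 m, W = 162e-6 m, d = 1e-6 m
Step 2: W^3 = (162e-6)^3 = 4.25e-12 m^3
Step 3: d^3 = (1e-6)^3 = 1.00e-18 m^3
Step 4: b = 1.8e-5 * 414e-6 * 4.25e-12 / 1.00e-18
b = 3.17e-02 N*s/m


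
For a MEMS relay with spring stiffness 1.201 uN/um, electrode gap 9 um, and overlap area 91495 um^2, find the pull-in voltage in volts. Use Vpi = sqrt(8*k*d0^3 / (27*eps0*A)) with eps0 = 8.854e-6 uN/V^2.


Step 1: Compute numerator: 8 * k * d0^3 = 8 * 1.201 * 9^3 = 7004.232
Step 2: Compute denominator: 27 * eps0 * A = 27 * 8.854e-6 * 91495 = 21.872612
Step 3: Vpi = sqrt(7004.232 / 21.872612)
Vpi = 17.89 V


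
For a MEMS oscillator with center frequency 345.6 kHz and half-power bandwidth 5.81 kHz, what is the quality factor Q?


Step 1: Q = f0 / bandwidth
Step 2: Q = 345.6 / 5.81
Q = 59.5


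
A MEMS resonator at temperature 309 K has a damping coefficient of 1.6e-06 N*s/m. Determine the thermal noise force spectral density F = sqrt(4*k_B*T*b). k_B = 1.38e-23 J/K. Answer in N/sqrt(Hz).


Step 1: Compute 4 * k_B * T * b
= 4 * 1.38e-23 * 309 * 1.6e-06
= 2.7291e-26 N^2/Hz
Step 2: F_noise = sqrt(2.7291e-26)
F_noise = 1.65e-13 N/sqrt(Hz)


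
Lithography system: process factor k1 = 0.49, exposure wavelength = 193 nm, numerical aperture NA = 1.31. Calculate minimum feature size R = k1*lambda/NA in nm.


Step 1: Identify values: k1 = 0.49, lambda = 193 nm, NA = 1.31
Step 2: R = k1 * lambda / NA
R = 0.49 * 193 / 1.31
R = 72.2 nm


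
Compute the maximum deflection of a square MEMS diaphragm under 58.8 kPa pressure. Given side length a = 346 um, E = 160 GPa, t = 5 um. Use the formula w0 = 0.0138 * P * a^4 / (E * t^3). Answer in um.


Step 1: Convert pressure to compatible units (E is in GPa, so P in GPa).
P = 58.8 kPa = 58.8e-6 GPa
Step 2: Compute numerator: 0.0138 * P * a^4.
a^4 = 346^4 = 14331920656
numerator = 0.0138 * 58.8e-6 * 14331920656 = 1.16295e+04
Step 3: Compute denominator: E * t^3 = 160 * 5^3 = 20000
Step 4: w0 = numerator / denominator = 1.16295e+04 / 20000 = 0.5815 um


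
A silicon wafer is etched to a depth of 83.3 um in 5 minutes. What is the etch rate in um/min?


Step 1: Etch rate = depth / time
Step 2: rate = 83.3 / 5
rate = 16.66 um/min


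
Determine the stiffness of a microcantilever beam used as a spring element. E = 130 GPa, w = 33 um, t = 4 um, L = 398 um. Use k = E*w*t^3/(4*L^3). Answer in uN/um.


Step 1: Convert E to consistent units (1 GPa = 1000 uN/um^2).
E = 130 GPa = 130000 uN/um^2
Step 2: Compute t^3 = 4^3 = 64
Step 3: Compute L^3 = 398^3 = 63044792
Step 4: k = 130000 * 33 * 64 / (4 * 63044792)
k = 1.0887 uN/um


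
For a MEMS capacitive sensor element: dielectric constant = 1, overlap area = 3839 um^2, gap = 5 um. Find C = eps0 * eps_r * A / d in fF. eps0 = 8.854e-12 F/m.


Step 1: Convert area to m^2: A = 3839e-12 m^2
Step 2: Convert gap to m: d = 5e-6 m
Step 3: C = eps0 * eps_r * A / d
C = 8.854e-12 * 1 * 3839e-12 / 5e-6
Step 4: Convert to fF (multiply by 1e15).
C = 6.8 fF


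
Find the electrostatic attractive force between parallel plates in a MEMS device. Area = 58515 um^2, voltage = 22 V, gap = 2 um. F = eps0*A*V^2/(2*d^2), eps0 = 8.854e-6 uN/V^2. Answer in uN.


Step 1: Identify parameters.
eps0 = 8.854e-6 uN/V^2, A = 58515 um^2, V = 22 V, d = 2 um
Step 2: Compute V^2 = 22^2 = 484
Step 3: Compute d^2 = 2^2 = 4
Step 4: F = 0.5 * 8.854e-6 * 58515 * 484 / 4
F = 31.345 uN


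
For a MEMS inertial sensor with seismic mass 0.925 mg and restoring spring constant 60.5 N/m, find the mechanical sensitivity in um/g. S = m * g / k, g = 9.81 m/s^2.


Step 1: Convert mass: m = 0.925 mg = 9.25e-07 kg
Step 2: S = m * g / k = 9.25e-07 * 9.81 / 60.5
Step 3: S = 1.50e-07 m/g
Step 4: Convert to um/g: S = 0.15 um/g


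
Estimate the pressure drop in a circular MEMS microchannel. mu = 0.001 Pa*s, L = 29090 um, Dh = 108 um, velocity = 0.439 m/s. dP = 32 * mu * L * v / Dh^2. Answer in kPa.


Step 1: Convert to SI: L = 29090e-6 m, Dh = 108e-6 m
Step 2: dP = 32 * 0.001 * 29090e-6 * 0.439 / (108e-6)^2
Step 3: dP = 35035.69 Pa
Step 4: Convert to kPa: dP = 35.04 kPa


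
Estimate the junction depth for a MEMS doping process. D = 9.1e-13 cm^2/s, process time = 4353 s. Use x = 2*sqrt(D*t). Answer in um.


Step 1: Compute D*t = 9.1e-13 * 4353 = 3.96123e-09 cm^2
Step 2: sqrt(D*t) = 6.29383e-05 cm
Step 3: x = 2 * 6.29383e-05 cm = 1.258766e-04 cm
Step 4: Convert to um (1 cm = 1e4 um): x = 1.259 um


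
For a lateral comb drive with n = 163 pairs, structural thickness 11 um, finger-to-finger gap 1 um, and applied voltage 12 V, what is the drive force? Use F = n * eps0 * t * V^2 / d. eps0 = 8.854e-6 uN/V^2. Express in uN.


Step 1: Parameters: n=163, eps0=8.854e-6 uN/V^2, t=11 um, V=12 V, d=1 um
Step 2: V^2 = 144
Step 3: F = 163 * 8.854e-6 * 11 * 144 / 1
F = 2.286 uN


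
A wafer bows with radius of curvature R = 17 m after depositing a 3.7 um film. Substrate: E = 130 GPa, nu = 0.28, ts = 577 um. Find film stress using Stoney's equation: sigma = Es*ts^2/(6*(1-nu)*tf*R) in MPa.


Step 1: Compute numerator: Es * ts^2 = 130 * 577^2 = 43280770 (GPa*um^2)
Step 2: Compute denominator (R in um): 6*(1-nu)*tf*R = 6*0.72*3.7*17e6 = 271728000.0 (um^2)
Step 3: sigma (GPa) = 43280770 / 271728000.0 = 1.5928e-01 GPa
Step 4: Convert to MPa (x1000): sigma = 159.3 MPa


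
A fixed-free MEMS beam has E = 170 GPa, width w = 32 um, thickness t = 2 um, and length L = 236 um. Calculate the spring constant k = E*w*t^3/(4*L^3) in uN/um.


Step 1: Convert E to consistent units (1 GPa = 1000 uN/um^2).
E = 170 GPa = 170000 uN/um^2
Step 2: Compute t^3 = 2^3 = 8
Step 3: Compute L^3 = 236^3 = 13144256
Step 4: k = 170000 * 32 * 8 / (4 * 13144256)
k = 0.8277 uN/um


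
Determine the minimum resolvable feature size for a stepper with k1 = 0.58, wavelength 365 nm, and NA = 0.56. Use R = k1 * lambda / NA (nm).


Step 1: Identify values: k1 = 0.58, lambda = 365 nm, NA = 0.56
Step 2: R = k1 * lambda / NA
R = 0.58 * 365 / 0.56
R = 378.0 nm


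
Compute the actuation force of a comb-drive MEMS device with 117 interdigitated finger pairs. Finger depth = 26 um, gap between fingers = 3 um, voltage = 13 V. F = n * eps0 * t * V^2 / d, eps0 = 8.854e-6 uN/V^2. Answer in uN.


Step 1: Parameters: n=117, eps0=8.854e-6 uN/V^2, t=26 um, V=13 V, d=3 um
Step 2: V^2 = 169
Step 3: F = 117 * 8.854e-6 * 26 * 169 / 3
F = 1.517 uN


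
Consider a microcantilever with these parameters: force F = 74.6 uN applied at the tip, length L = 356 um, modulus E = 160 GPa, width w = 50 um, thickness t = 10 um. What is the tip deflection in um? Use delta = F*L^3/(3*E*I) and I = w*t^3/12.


Step 1: Calculate the second moment of area.
I = w * t^3 / 12 = 50 * 10^3 / 12 = 4166.6667 um^4
Step 2: Convert E to consistent units (1 GPa = 1000 uN/um^2).
E = 160 GPa = 160000 uN/um^2
Step 3: Calculate tip deflection.
delta = F * L^3 / (3 * E * I)
delta = 74.6 * 356^3 / (3 * 160000 * 4166.6667)
delta = 1.6829 um


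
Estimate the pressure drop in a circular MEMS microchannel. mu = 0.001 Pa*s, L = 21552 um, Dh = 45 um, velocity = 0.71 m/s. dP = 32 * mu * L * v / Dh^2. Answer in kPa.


Step 1: Convert to SI: L = 21552e-6 m, Dh = 45e-6 m
Step 2: dP = 32 * 0.001 * 21552e-6 * 0.71 / (45e-6)^2
Step 3: dP = 241808.12 Pa
Step 4: Convert to kPa: dP = 241.81 kPa


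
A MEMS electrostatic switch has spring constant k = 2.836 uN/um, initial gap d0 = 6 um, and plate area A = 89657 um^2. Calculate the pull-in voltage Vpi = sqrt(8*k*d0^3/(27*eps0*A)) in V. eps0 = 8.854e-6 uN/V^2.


Step 1: Compute numerator: 8 * k * d0^3 = 8 * 2.836 * 6^3 = 4900.608
Step 2: Compute denominator: 27 * eps0 * A = 27 * 8.854e-6 * 89657 = 21.433223
Step 3: Vpi = sqrt(4900.608 / 21.433223)
Vpi = 15.12 V


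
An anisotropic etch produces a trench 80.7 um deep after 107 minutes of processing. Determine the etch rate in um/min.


Step 1: Etch rate = depth / time
Step 2: rate = 80.7 / 107
rate = 0.754 um/min


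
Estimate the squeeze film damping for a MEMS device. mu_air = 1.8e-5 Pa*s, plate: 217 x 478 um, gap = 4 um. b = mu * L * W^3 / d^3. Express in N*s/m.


Step 1: Convert to SI.
L = 217e-6 m, W = 478e-6 m, d = 4e-6 m
Step 2: W^3 = (478e-6)^3 = 1.09e-10 m^3
Step 3: d^3 = (4e-6)^3 = 6.40e-17 m^3
Step 4: b = 1.8e-5 * 217e-6 * 1.09e-10 / 6.40e-17
b = 6.67e-03 N*s/m


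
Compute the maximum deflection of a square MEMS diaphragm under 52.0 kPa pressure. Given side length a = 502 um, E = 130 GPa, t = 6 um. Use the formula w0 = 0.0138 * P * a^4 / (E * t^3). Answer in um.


Step 1: Convert pressure to compatible units (E is in GPa, so P in GPa).
P = 52.0 kPa = 52.0e-6 GPa
Step 2: Compute numerator: 0.0138 * P * a^4.
a^4 = 502^4 = 63506016016
numerator = 0.0138 * 52.0e-6 * 63506016016 = 4.557192e+04
Step 3: Compute denominator: E * t^3 = 130 * 6^3 = 28080
Step 4: w0 = numerator / denominator = 4.557192e+04 / 28080 = 1.6229 um


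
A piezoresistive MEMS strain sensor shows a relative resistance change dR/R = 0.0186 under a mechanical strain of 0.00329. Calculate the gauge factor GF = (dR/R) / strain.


Step 1: Identify values.
dR/R = 0.0186, strain = 0.00329
Step 2: GF = (dR/R) / strain = 0.0186 / 0.00329
GF = 5.7


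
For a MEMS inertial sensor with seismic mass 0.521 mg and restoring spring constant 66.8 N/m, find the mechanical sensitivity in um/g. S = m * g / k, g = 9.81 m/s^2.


Step 1: Convert mass: m = 0.521 mg = 5.21e-07 kg
Step 2: S = m * g / k = 5.21e-07 * 9.81 / 66.8
Step 3: S = 7.65e-08 m/g
Step 4: Convert to um/g: S = 0.077 um/g


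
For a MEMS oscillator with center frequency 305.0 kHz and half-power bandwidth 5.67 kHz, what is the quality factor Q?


Step 1: Q = f0 / bandwidth
Step 2: Q = 305.0 / 5.67
Q = 53.8


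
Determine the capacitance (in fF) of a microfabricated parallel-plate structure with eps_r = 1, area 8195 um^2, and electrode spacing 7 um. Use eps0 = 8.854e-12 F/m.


Step 1: Convert area to m^2: A = 8195e-12 m^2
Step 2: Convert gap to m: d = 7e-6 m
Step 3: C = eps0 * eps_r * A / d
C = 8.854e-12 * 1 * 8195e-12 / 7e-6
Step 4: Convert to fF (multiply by 1e15).
C = 10.37 fF


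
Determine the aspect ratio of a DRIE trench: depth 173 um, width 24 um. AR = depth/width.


Step 1: AR = depth / width
Step 2: AR = 173 / 24
AR = 7.2


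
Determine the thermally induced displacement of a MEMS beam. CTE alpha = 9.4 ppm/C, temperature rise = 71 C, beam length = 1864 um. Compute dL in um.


Step 1: Convert CTE: alpha = 9.4 ppm/C = 9.4e-6 /C
Step 2: dL = 9.4e-6 * 71 * 1864
dL = 1.244 um


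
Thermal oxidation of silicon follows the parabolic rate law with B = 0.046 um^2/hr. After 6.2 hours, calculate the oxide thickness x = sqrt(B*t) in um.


Step 1: Compute B*t = 0.046 * 6.2 = 0.2852
Step 2: x = sqrt(0.2852)
x = 0.534 um


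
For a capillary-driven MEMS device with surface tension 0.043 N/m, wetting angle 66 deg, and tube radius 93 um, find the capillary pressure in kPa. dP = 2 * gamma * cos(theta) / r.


Step 1: cos(66 deg) = 0.4067
Step 2: Convert r to m: r = 93e-6 m
Step 3: dP = 2 * 0.043 * 0.4067 / 93e-6 = 376.1 Pa
Step 4: Convert Pa to kPa (divide by 1000).
dP = 0.38 kPa


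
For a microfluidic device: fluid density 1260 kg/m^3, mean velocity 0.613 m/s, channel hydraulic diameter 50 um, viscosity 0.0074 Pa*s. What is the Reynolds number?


Step 1: Convert Dh to meters: Dh = 50e-6 m
Step 2: Re = rho * v * Dh / mu
Re = 1260 * 0.613 * 50e-6 / 0.0074
Re = 5.219


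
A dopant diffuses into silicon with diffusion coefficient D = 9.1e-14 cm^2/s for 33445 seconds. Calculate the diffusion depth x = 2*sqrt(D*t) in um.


Step 1: Compute D*t = 9.1e-14 * 33445 = 3.043495e-09 cm^2
Step 2: sqrt(D*t) = 5.51679e-05 cm
Step 3: x = 2 * 5.51679e-05 cm = 1.103358e-04 cm
Step 4: Convert to um (1 cm = 1e4 um): x = 1.103 um


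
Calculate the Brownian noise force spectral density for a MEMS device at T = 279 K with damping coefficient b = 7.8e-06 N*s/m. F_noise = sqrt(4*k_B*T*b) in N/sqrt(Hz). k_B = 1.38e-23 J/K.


Step 1: Compute 4 * k_B * T * b
= 4 * 1.38e-23 * 279 * 7.8e-06
= 1.2013e-25 N^2/Hz
Step 2: F_noise = sqrt(1.2013e-25)
F_noise = 3.47e-13 N/sqrt(Hz)


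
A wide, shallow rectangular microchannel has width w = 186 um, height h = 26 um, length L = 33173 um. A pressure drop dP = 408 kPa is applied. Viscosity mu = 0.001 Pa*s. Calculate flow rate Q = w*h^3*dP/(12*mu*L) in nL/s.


Step 1: Convert all dimensions to SI (meters).
w = 186e-6 m, h = 26e-6 m, L = 33173e-6 m, dP = 408e3 Pa
Step 2: Q = w * h^3 * dP / (12 * mu * L)
Q = 186e-6 * (26e-6)^3 * 408e3 / (12 * 0.001 * 33173e-6) = 3.35063528e-09 m^3/s
Step 3: Convert Q from m^3/s to nL/s (1 m^3 = 1e12 nL, so multiply by 1e12).
Q = 3350.635 nL/s


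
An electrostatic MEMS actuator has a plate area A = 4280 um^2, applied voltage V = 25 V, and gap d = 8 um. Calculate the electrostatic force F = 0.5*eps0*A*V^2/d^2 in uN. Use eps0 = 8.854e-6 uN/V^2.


Step 1: Identify parameters.
eps0 = 8.854e-6 uN/V^2, A = 4280 um^2, V = 25 V, d = 8 um
Step 2: Compute V^2 = 25^2 = 625
Step 3: Compute d^2 = 8^2 = 64
Step 4: F = 0.5 * 8.854e-6 * 4280 * 625 / 64
F = 0.185 uN


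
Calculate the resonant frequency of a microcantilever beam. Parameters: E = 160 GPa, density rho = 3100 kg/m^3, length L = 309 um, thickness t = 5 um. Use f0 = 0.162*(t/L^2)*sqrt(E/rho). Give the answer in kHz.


Step 1: Convert units to SI.
t_SI = 5e-6 m, L_SI = 309e-6 m
Step 2: Calculate sqrt(E/rho).
sqrt(160e9 / 3100) = 7184.21 m/s
Step 3: Compute f0.
f0 = 0.162 * 5e-6 / (309e-6)^2 * 7184.21 = 60946.3 Hz = 60.95 kHz


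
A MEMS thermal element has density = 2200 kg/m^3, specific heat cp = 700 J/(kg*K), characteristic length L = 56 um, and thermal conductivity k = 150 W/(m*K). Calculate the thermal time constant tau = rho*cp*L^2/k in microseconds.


Step 1: Convert L to m: L = 56e-6 m
Step 2: L^2 = (56e-6)^2 = 3.136e-09 m^2
Step 3: tau = 2200 * 700 * 3.136e-09 / 150 = 3.219627e-05 s
Step 4: Convert to microseconds (multiply by 1e6).
tau = 32.196 us


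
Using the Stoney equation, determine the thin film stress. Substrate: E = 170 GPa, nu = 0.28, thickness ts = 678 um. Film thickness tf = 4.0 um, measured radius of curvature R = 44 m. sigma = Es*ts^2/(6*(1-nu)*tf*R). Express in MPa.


Step 1: Compute numerator: Es * ts^2 = 170 * 678^2 = 78146280 (GPa*um^2)
Step 2: Compute denominator (R in um): 6*(1-nu)*tf*R = 6*0.72*4.0*44e6 = 760320000.0 (um^2)
Step 3: sigma (GPa) = 78146280 / 760320000.0 = 1.02781e-01 GPa
Step 4: Convert to MPa (x1000): sigma = 102.8 MPa


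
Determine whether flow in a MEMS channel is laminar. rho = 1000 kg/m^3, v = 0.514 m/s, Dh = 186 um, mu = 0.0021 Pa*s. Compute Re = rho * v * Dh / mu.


Step 1: Convert Dh to meters: Dh = 186e-6 m
Step 2: Re = rho * v * Dh / mu
Re = 1000 * 0.514 * 186e-6 / 0.0021
Re = 45.526
Since Re = 45.526 is below ~2300, the flow is laminar.


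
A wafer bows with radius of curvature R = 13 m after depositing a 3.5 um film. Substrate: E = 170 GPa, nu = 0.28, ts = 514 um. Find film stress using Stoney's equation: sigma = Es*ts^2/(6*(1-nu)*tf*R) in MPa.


Step 1: Compute numerator: Es * ts^2 = 170 * 514^2 = 44913320 (GPa*um^2)
Step 2: Compute denominator (R in um): 6*(1-nu)*tf*R = 6*0.72*3.5*13e6 = 196560000.0 (um^2)
Step 3: sigma (GPa) = 44913320 / 196560000.0 = 2.28497e-01 GPa
Step 4: Convert to MPa (x1000): sigma = 228.5 MPa


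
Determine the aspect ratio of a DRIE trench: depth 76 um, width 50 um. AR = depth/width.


Step 1: AR = depth / width
Step 2: AR = 76 / 50
AR = 1.5


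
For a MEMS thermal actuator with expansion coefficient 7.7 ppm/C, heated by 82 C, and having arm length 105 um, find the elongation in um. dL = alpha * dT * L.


Step 1: Convert CTE: alpha = 7.7 ppm/C = 7.7e-6 /C
Step 2: dL = 7.7e-6 * 82 * 105
dL = 0.0663 um


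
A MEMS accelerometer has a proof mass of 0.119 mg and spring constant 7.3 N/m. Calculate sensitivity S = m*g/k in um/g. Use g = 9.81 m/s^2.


Step 1: Convert mass: m = 0.119 mg = 1.19e-07 kg
Step 2: S = m * g / k = 1.19e-07 * 9.81 / 7.3
Step 3: S = 1.60e-07 m/g
Step 4: Convert to um/g: S = 0.16 um/g


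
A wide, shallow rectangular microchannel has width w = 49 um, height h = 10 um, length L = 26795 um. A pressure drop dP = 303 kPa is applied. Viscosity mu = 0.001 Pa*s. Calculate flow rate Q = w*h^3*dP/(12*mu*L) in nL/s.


Step 1: Convert all dimensions to SI (meters).
w = 49e-6 m, h = 10e-6 m, L = 26795e-6 m, dP = 303e3 Pa
Step 2: Q = w * h^3 * dP / (12 * mu * L)
Q = 49e-6 * (10e-6)^3 * 303e3 / (12 * 0.001 * 26795e-6) = 4.617466e-11 m^3/s
Step 3: Convert Q from m^3/s to nL/s (1 m^3 = 1e12 nL, so multiply by 1e12).
Q = 46.175 nL/s


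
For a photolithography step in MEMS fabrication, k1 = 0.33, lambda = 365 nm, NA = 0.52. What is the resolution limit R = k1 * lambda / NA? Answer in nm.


Step 1: Identify values: k1 = 0.33, lambda = 365 nm, NA = 0.52
Step 2: R = k1 * lambda / NA
R = 0.33 * 365 / 0.52
R = 231.6 nm


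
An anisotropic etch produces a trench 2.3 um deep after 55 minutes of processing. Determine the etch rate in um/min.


Step 1: Etch rate = depth / time
Step 2: rate = 2.3 / 55
rate = 0.042 um/min


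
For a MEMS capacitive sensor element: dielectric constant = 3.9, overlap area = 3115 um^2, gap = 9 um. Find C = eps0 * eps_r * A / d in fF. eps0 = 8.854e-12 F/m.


Step 1: Convert area to m^2: A = 3115e-12 m^2
Step 2: Convert gap to m: d = 9e-6 m
Step 3: C = eps0 * eps_r * A / d
C = 8.854e-12 * 3.9 * 3115e-12 / 9e-6
Step 4: Convert to fF (multiply by 1e15).
C = 11.95 fF


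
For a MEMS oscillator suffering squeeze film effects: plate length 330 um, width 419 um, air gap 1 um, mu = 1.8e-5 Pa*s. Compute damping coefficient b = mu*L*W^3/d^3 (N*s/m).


Step 1: Convert to SI.
L = 330e-6 m, W = 419e-6 m, d = 1e-6 m
Step 2: W^3 = (419e-6)^3 = 7.36e-11 m^3
Step 3: d^3 = (1e-6)^3 = 1.00e-18 m^3
Step 4: b = 1.8e-5 * 330e-6 * 7.36e-11 / 1.00e-18
b = 4.37e-01 N*s/m


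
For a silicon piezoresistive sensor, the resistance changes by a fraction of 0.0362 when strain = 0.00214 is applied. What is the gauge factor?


Step 1: Identify values.
dR/R = 0.0362, strain = 0.00214
Step 2: GF = (dR/R) / strain = 0.0362 / 0.00214
GF = 16.9


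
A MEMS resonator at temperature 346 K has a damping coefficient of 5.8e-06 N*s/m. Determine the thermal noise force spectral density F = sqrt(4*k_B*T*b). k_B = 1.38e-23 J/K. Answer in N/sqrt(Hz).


Step 1: Compute 4 * k_B * T * b
= 4 * 1.38e-23 * 346 * 5.8e-06
= 1.1078e-25 N^2/Hz
Step 2: F_noise = sqrt(1.1078e-25)
F_noise = 3.33e-13 N/sqrt(Hz)


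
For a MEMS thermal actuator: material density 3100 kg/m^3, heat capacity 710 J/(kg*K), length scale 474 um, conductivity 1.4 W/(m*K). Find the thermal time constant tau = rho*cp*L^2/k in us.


Step 1: Convert L to m: L = 474e-6 m
Step 2: L^2 = (474e-6)^2 = 2.24676e-07 m^2
Step 3: tau = 3100 * 710 * 2.24676e-07 / 1.4 = 3.5322276857e-01 s
Step 4: Convert to microseconds (multiply by 1e6).
tau = 353222.769 us


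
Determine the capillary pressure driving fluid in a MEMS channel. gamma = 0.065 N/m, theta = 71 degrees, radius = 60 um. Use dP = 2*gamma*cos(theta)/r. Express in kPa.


Step 1: cos(71 deg) = 0.3256
Step 2: Convert r to m: r = 60e-6 m
Step 3: dP = 2 * 0.065 * 0.3256 / 60e-6 = 705.5 Pa
Step 4: Convert Pa to kPa (divide by 1000).
dP = 0.71 kPa


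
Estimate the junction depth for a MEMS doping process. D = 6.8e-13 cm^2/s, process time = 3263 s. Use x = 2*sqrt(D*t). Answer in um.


Step 1: Compute D*t = 6.8e-13 * 3263 = 2.21884e-09 cm^2
Step 2: sqrt(D*t) = 4.7105e-05 cm
Step 3: x = 2 * 4.7105e-05 cm = 9.421e-05 cm
Step 4: Convert to um (1 cm = 1e4 um): x = 0.942 um


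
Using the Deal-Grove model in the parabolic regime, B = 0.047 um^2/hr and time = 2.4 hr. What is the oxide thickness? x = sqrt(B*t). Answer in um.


Step 1: Compute B*t = 0.047 * 2.4 = 0.1128
Step 2: x = sqrt(0.1128)
x = 0.336 um


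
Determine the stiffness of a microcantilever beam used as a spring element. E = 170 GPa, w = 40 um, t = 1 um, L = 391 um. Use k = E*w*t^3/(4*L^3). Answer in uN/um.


Step 1: Convert E to consistent units (1 GPa = 1000 uN/um^2).
E = 170 GPa = 170000 uN/um^2
Step 2: Compute t^3 = 1^3 = 1
Step 3: Compute L^3 = 391^3 = 59776471
Step 4: k = 170000 * 40 * 1 / (4 * 59776471)
k = 0.0284 uN/um


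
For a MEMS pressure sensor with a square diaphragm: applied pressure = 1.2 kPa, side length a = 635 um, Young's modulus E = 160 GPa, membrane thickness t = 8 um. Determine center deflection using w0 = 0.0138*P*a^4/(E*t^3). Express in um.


Step 1: Convert pressure to compatible units (E is in GPa, so P in GPa).
P = 1.2 kPa = 1.2e-6 GPa
Step 2: Compute numerator: 0.0138 * P * a^4.
a^4 = 635^4 = 162590400625
numerator = 0.0138 * 1.2e-6 * 162590400625 = 2.6925e+03
Step 3: Compute denominator: E * t^3 = 160 * 8^3 = 81920
Step 4: w0 = numerator / denominator = 2.6925e+03 / 81920 = 0.0329 um


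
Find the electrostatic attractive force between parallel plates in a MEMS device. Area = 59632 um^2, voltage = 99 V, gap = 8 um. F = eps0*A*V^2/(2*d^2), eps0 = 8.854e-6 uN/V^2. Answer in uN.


Step 1: Identify parameters.
eps0 = 8.854e-6 uN/V^2, A = 59632 um^2, V = 99 V, d = 8 um
Step 2: Compute V^2 = 99^2 = 9801
Step 3: Compute d^2 = 8^2 = 64
Step 4: F = 0.5 * 8.854e-6 * 59632 * 9801 / 64
F = 40.428 uN


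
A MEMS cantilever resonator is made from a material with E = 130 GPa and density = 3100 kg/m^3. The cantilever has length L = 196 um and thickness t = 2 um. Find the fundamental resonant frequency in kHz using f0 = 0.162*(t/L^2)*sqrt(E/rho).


Step 1: Convert units to SI.
t_SI = 2e-6 m, L_SI = 196e-6 m
Step 2: Calculate sqrt(E/rho).
sqrt(130e9 / 3100) = 6475.76 m/s
Step 3: Compute f0.
f0 = 0.162 * 2e-6 / (196e-6)^2 * 6475.76 = 54616.5 Hz = 54.62 kHz


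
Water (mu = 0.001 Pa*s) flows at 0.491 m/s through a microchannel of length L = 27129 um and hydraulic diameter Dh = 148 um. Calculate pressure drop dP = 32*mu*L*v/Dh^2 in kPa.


Step 1: Convert to SI: L = 27129e-6 m, Dh = 148e-6 m
Step 2: dP = 32 * 0.001 * 27129e-6 * 0.491 / (148e-6)^2
Step 3: dP = 19459.95 Pa
Step 4: Convert to kPa: dP = 19.46 kPa


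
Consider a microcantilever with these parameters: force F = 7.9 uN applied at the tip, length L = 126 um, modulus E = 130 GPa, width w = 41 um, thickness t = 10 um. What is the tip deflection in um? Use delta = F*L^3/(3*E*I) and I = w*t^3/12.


Step 1: Calculate the second moment of area.
I = w * t^3 / 12 = 41 * 10^3 / 12 = 3416.6667 um^4
Step 2: Convert E to consistent units (1 GPa = 1000 uN/um^2).
E = 130 GPa = 130000 uN/um^2
Step 3: Calculate tip deflection.
delta = F * L^3 / (3 * E * I)
delta = 7.9 * 126^3 / (3 * 130000 * 3416.6667)
delta = 0.0119 um


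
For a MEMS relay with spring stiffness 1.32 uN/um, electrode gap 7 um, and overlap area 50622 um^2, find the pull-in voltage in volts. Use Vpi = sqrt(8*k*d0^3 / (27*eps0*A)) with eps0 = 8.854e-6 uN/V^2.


Step 1: Compute numerator: 8 * k * d0^3 = 8 * 1.32 * 7^3 = 3622.08
Step 2: Compute denominator: 27 * eps0 * A = 27 * 8.854e-6 * 50622 = 12.101594
Step 3: Vpi = sqrt(3622.08 / 12.101594)
Vpi = 17.3 V


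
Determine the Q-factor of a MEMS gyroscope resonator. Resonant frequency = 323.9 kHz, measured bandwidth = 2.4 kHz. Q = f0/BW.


Step 1: Q = f0 / bandwidth
Step 2: Q = 323.9 / 2.4
Q = 135.0


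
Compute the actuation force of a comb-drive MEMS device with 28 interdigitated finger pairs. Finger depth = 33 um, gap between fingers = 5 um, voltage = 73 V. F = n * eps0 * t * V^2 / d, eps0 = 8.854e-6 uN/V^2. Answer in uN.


Step 1: Parameters: n=28, eps0=8.854e-6 uN/V^2, t=33 um, V=73 V, d=5 um
Step 2: V^2 = 5329
Step 3: F = 28 * 8.854e-6 * 33 * 5329 / 5
F = 8.719 uN


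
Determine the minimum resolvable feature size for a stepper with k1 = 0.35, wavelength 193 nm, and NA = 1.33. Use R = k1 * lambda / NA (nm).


Step 1: Identify values: k1 = 0.35, lambda = 193 nm, NA = 1.33
Step 2: R = k1 * lambda / NA
R = 0.35 * 193 / 1.33
R = 50.8 nm


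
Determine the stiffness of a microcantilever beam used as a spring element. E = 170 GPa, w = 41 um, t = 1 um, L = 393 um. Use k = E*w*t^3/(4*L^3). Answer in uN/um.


Step 1: Convert E to consistent units (1 GPa = 1000 uN/um^2).
E = 170 GPa = 170000 uN/um^2
Step 2: Compute t^3 = 1^3 = 1
Step 3: Compute L^3 = 393^3 = 60698457
Step 4: k = 170000 * 41 * 1 / (4 * 60698457)
k = 0.0287 uN/um


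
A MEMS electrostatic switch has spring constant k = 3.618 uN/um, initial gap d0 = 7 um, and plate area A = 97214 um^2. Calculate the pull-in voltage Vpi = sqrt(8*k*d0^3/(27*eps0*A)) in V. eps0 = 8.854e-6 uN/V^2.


Step 1: Compute numerator: 8 * k * d0^3 = 8 * 3.618 * 7^3 = 9927.792
Step 2: Compute denominator: 27 * eps0 * A = 27 * 8.854e-6 * 97214 = 23.239784
Step 3: Vpi = sqrt(9927.792 / 23.239784)
Vpi = 20.67 V


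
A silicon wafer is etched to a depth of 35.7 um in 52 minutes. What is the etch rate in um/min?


Step 1: Etch rate = depth / time
Step 2: rate = 35.7 / 52
rate = 0.687 um/min


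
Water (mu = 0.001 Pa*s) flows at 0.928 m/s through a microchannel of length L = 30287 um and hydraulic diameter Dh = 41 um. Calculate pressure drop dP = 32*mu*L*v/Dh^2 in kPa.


Step 1: Convert to SI: L = 30287e-6 m, Dh = 41e-6 m
Step 2: dP = 32 * 0.001 * 30287e-6 * 0.928 / (41e-6)^2
Step 3: dP = 535040.30 Pa
Step 4: Convert to kPa: dP = 535.04 kPa


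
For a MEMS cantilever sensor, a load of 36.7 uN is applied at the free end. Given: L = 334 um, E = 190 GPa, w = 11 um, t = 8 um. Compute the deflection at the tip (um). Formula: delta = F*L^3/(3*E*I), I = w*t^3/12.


Step 1: Calculate the second moment of area.
I = w * t^3 / 12 = 11 * 8^3 / 12 = 469.3333 um^4
Step 2: Convert E to consistent units (1 GPa = 1000 uN/um^2).
E = 190 GPa = 190000 uN/um^2
Step 3: Calculate tip deflection.
delta = F * L^3 / (3 * E * I)
delta = 36.7 * 334^3 / (3 * 190000 * 469.3333)
delta = 5.1115 um


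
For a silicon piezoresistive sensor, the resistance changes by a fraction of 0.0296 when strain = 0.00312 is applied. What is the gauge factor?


Step 1: Identify values.
dR/R = 0.0296, strain = 0.00312
Step 2: GF = (dR/R) / strain = 0.0296 / 0.00312
GF = 9.5


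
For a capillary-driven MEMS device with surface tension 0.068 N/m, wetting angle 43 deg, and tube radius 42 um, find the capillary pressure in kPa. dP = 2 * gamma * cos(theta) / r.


Step 1: cos(43 deg) = 0.7314
Step 2: Convert r to m: r = 42e-6 m
Step 3: dP = 2 * 0.068 * 0.7314 / 42e-6 = 2368.3 Pa
Step 4: Convert Pa to kPa (divide by 1000).
dP = 2.37 kPa


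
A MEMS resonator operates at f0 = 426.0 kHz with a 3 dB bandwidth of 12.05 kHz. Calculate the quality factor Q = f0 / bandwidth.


Step 1: Q = f0 / bandwidth
Step 2: Q = 426.0 / 12.05
Q = 35.4


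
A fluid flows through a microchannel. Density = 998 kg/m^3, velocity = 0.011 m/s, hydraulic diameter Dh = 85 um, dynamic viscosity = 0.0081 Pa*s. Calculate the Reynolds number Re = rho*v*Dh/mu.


Step 1: Convert Dh to meters: Dh = 85e-6 m
Step 2: Re = rho * v * Dh / mu
Re = 998 * 0.011 * 85e-6 / 0.0081
Re = 0.115


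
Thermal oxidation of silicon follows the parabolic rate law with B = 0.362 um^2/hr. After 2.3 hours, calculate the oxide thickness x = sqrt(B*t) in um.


Step 1: Compute B*t = 0.362 * 2.3 = 0.8326
Step 2: x = sqrt(0.8326)
x = 0.912 um


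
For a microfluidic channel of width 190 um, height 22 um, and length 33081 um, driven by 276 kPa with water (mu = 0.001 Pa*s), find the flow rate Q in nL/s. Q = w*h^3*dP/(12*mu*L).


Step 1: Convert all dimensions to SI (meters).
w = 190e-6 m, h = 22e-6 m, L = 33081e-6 m, dP = 276e3 Pa
Step 2: Q = w * h^3 * dP / (12 * mu * L)
Q = 190e-6 * (22e-6)^3 * 276e3 / (12 * 0.001 * 33081e-6) = 1.40660077e-09 m^3/s
Step 3: Convert Q from m^3/s to nL/s (1 m^3 = 1e12 nL, so multiply by 1e12).
Q = 1406.601 nL/s
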